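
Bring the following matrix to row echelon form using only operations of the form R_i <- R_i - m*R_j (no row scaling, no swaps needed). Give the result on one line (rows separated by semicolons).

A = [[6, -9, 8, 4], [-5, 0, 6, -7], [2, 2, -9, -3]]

REF = [6 -9 8 4; 0 -15/2 38/3 -11/3; 0 0 -29/9 -61/9]

Forward elimination:
R2 <- R2 - (-5/6)*R1:  [     0  -15/2   38/3  -11/3 ]
R3 <- R3 - (1/3)*R1:  [     0      5  -35/3  -13/3 ]
R3 <- R3 - (-2/3)*R2:  [     0      0  -29/9  -61/9 ]
Row echelon form:
[ 6     -9      8      4 ]
[ 0  -15/2   38/3  -11/3 ]
[ 0      0  -29/9  -61/9 ]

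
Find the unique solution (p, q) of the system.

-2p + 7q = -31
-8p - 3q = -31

(5, -3)

Forward elimination on [A|b]:
R2 <- R2 - (4)*R1:  [   0  -31   93 ]
Row echelon form:
[ -2    7  |  -31 ]
[  0  -31  |   93 ]
Back-substitution:
q = (93) / -31 = -3
p = (-31 - (7)*(-3)) / -2 = 5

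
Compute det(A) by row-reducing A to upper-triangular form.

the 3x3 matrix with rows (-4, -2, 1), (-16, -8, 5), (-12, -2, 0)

det(A) = 16

Forward elimination:
R2 <- R2 - (4)*R1:  [ 0  0  1 ]
R3 <- R3 - (3)*R1:  [  0   4  -3 ]
R2 <-> R3   (pivot in column 2 was zero)
[ -4  -2   1 ]
[  0   4  -3 ]
[  0   0   1 ]
Upper-triangular form:
[ -4  -2   1 ]
[  0   4  -3 ]
[  0   0   1 ]
det(A) = (-1)^1 * (-4) * (4) * (1) = 16  (1 row swap -> sign -1)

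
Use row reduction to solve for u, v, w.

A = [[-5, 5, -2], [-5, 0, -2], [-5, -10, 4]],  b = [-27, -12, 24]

(2, -3, 1)

Forward elimination on [A|b]:
R2 <- R2 - (1)*R1:  [  0  -5   0  15 ]
R3 <- R3 - (1)*R1:  [   0  -15    6   51 ]
R3 <- R3 - (3)*R2:  [ 0  0  6  6 ]
Row echelon form:
[ -5   5  -2  |  -27 ]
[  0  -5   0  |   15 ]
[  0   0   6  |    6 ]
Back-substitution:
w = (6) / 6 = 1
v = (15) / -5 = -3
u = (-27 - (5)*(-3) - (-2)*(1)) / -5 = 2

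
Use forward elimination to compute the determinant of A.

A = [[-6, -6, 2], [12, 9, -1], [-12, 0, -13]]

Forward elimination:
R2 <- R2 - (-2)*R1:  [  0  -3   3 ]
R3 <- R3 - (2)*R1:  [   0   12  -17 ]
R3 <- R3 - (-4)*R2:  [  0   0  -5 ]
Upper-triangular form:
[ -6  -6   2 ]
[  0  -3   3 ]
[  0   0  -5 ]
det(A) = (-1)^0 * (-6) * (-3) * (-5) = -90  (0 row swaps -> sign +1)

det(A) = -90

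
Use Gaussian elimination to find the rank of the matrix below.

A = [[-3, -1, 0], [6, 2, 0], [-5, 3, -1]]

rank(A) = 2

Row reduction:
R2 <- R2 - (-2)*R1:  [ 0  0  0 ]
R3 <- R3 - (5/3)*R1:  [    0  14/3    -1 ]
R2 <-> R3   (pivot in column 2 was zero)
[ -3    -1   0 ]
[  0  14/3  -1 ]
[  0     0   0 ]
Row echelon form:
[ -3    -1   0 ]
[  0  14/3  -1 ]
[  0     0   0 ]
Nonzero rows / pivot columns: 2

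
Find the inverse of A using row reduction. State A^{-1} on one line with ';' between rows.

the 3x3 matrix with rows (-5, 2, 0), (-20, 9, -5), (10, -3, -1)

Gauss-Jordan on [A | I]:
R1 <- (1/-5)*R1:  [    1  -2/5     0  |  -1/5     0     0 ]
R2 <- R2 - (-20)*R1:  [  0   1  -5  |  -4   1   0 ]
R3 <- R3 - (10)*R1:  [  0   1  -1  |   2   0   1 ]
R1 <- R1 - (-2/5)*R2:  [    1     0    -2  |  -9/5   2/5     0 ]
R3 <- R3 - (1)*R2:  [  0   0   4  |   6  -1   1 ]
R3 <- (1/4)*R3:  [    0     0     1  |   3/2  -1/4   1/4 ]
R1 <- R1 - (-2)*R3:  [     1      0      0  |    6/5  -1/10    1/2 ]
R2 <- R2 - (-5)*R3:  [    0     1     0  |   7/2  -1/4   5/4 ]
Right block of [I | A^{-1}] is the inverse:
[ 6/5  -1/10  1/2 ]
[ 7/2   -1/4  5/4 ]
[ 3/2   -1/4  1/4 ]

inverse = [6/5 -1/10 1/2; 7/2 -1/4 5/4; 3/2 -1/4 1/4]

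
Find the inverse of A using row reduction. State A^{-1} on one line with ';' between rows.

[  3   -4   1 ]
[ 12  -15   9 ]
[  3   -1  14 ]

inverse = [67/2 -55/6 7/2; 47/2 -13/2 5/2; -11/2 3/2 -1/2]

Gauss-Jordan on [A | I]:
R1 <- (1/3)*R1:  [    1  -4/3   1/3  |   1/3     0     0 ]
R2 <- R2 - (12)*R1:  [  0   1   5  |  -4   1   0 ]
R3 <- R3 - (3)*R1:  [  0   3  13  |  -1   0   1 ]
R1 <- R1 - (-4/3)*R2:  [   1    0    7  |   -5  4/3    0 ]
R3 <- R3 - (3)*R2:  [  0   0  -2  |  11  -3   1 ]
R3 <- (1/-2)*R3:  [     0      0      1  |  -11/2    3/2   -1/2 ]
R1 <- R1 - (7)*R3:  [     1      0      0  |   67/2  -55/6    7/2 ]
R2 <- R2 - (5)*R3:  [     0      1      0  |   47/2  -13/2    5/2 ]
Right block of [I | A^{-1}] is the inverse:
[  67/2  -55/6   7/2 ]
[  47/2  -13/2   5/2 ]
[ -11/2    3/2  -1/2 ]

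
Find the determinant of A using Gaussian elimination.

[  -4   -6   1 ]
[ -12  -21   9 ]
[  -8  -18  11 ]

det(A) = -36

Forward elimination:
R2 <- R2 - (3)*R1:  [  0  -3   6 ]
R3 <- R3 - (2)*R1:  [  0  -6   9 ]
R3 <- R3 - (2)*R2:  [  0   0  -3 ]
Upper-triangular form:
[ -4  -6   1 ]
[  0  -3   6 ]
[  0   0  -3 ]
det(A) = (-1)^0 * (-4) * (-3) * (-3) = -36  (0 row swaps -> sign +1)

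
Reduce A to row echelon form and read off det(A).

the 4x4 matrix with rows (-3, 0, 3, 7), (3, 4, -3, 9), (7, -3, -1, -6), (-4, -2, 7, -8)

det(A) = 1476

Forward elimination:
R2 <- R2 - (-1)*R1:  [  0   4   0  16 ]
R3 <- R3 - (-7/3)*R1:  [    0    -3     6  31/3 ]
R4 <- R4 - (4/3)*R1:  [     0     -2      3  -52/3 ]
R3 <- R3 - (-3/4)*R2:  [    0     0     6  67/3 ]
R4 <- R4 - (-1/2)*R2:  [     0      0      3  -28/3 ]
R4 <- R4 - (1/2)*R3:  [     0      0      0  -41/2 ]
Upper-triangular form:
[ -3  0  3      7 ]
[  0  4  0     16 ]
[  0  0  6   67/3 ]
[  0  0  0  -41/2 ]
det(A) = (-1)^0 * (-3) * (4) * (6) * (-41/2) = 1476  (0 row swaps -> sign +1)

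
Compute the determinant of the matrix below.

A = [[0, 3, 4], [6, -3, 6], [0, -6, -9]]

Forward elimination:
R1 <-> R2   (pivot in column 1 was zero)
[ 6  -3   6 ]
[ 0   3   4 ]
[ 0  -6  -9 ]
R3 <- R3 - (-2)*R2:  [  0   0  -1 ]
Upper-triangular form:
[ 6  -3   6 ]
[ 0   3   4 ]
[ 0   0  -1 ]
det(A) = (-1)^1 * (6) * (3) * (-1) = 18  (1 row swap -> sign -1)

det(A) = 18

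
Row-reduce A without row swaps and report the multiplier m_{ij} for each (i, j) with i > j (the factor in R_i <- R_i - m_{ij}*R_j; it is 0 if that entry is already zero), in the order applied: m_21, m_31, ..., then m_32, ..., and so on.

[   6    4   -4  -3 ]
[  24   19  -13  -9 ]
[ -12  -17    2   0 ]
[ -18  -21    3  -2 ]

multipliers: 4, -2, -3, -3, -3, 0

Forward elimination:
R2 <- R2 - (4)*R1:  [ 0  3  3  3 ]
R3 <- R3 - (-2)*R1:  [  0  -9  -6  -6 ]
R4 <- R4 - (-3)*R1:  [   0   -9   -9  -11 ]
R3 <- R3 - (-3)*R2:  [ 0  0  3  3 ]
R4 <- R4 - (-3)*R2:  [  0   0   0  -2 ]
R4: entry in column 3 is already 0 -> m_{43} = 0 (no row operation needed)
Multipliers (in order of application): m_{21} = 4, m_{31} = -2, m_{41} = -3, m_{32} = -3, m_{42} = -3, m_{43} = 0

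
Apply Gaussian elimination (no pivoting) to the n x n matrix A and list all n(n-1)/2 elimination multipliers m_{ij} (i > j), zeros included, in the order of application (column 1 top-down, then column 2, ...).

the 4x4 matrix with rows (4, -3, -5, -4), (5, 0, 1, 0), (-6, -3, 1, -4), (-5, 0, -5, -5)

Forward elimination:
R2 <- R2 - (5/4)*R1:  [    0  15/4  29/4     5 ]
R3 <- R3 - (-3/2)*R1:  [     0  -15/2  -13/2    -10 ]
R4 <- R4 - (-5/4)*R1:  [     0  -15/4  -45/4    -10 ]
R3 <- R3 - (-2)*R2:  [ 0  0  8  0 ]
R4 <- R4 - (-1)*R2:  [  0   0  -4  -5 ]
R4 <- R4 - (-1/2)*R3:  [  0   0   0  -5 ]
Multipliers (in order of application): m_{21} = 5/4, m_{31} = -3/2, m_{41} = -5/4, m_{32} = -2, m_{42} = -1, m_{43} = -1/2

multipliers: 5/4, -3/2, -5/4, -2, -1, -1/2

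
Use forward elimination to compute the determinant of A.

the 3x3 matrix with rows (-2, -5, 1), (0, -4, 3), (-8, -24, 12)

Forward elimination:
R3 <- R3 - (4)*R1:  [  0  -4   8 ]
R3 <- R3 - (1)*R2:  [ 0  0  5 ]
Upper-triangular form:
[ -2  -5  1 ]
[  0  -4  3 ]
[  0   0  5 ]
det(A) = (-1)^0 * (-2) * (-4) * (5) = 40  (0 row swaps -> sign +1)

det(A) = 40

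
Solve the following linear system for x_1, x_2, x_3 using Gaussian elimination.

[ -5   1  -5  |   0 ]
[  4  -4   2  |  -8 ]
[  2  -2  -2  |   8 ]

(5, 5, -4)

Forward elimination on [A|b]:
R2 <- R2 - (-4/5)*R1:  [     0  -16/5     -2     -8 ]
R3 <- R3 - (-2/5)*R1:  [    0  -8/5    -4     8 ]
R3 <- R3 - (1/2)*R2:  [  0   0  -3  12 ]
Row echelon form:
[ -5      1  -5  |   0 ]
[  0  -16/5  -2  |  -8 ]
[  0      0  -3  |  12 ]
Back-substitution:
x_3 = (12) / -3 = -4
x_2 = (-8 - (-2)*(-4)) / (-16/5) = 5
x_1 = (0 - (1)*(5) - (-5)*(-4)) / -5 = 5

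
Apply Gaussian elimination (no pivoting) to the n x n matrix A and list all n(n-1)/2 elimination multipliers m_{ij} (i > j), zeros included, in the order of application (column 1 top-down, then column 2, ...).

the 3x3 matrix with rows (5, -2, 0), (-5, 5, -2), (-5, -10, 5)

multipliers: -1, -1, -4

Forward elimination:
R2 <- R2 - (-1)*R1:  [  0   3  -2 ]
R3 <- R3 - (-1)*R1:  [   0  -12    5 ]
R3 <- R3 - (-4)*R2:  [  0   0  -3 ]
Multipliers (in order of application): m_{21} = -1, m_{31} = -1, m_{32} = -4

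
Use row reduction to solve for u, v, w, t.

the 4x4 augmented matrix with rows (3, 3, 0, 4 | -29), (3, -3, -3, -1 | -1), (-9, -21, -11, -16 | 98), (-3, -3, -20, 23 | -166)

Forward elimination on [A|b]:
R2 <- R2 - (1)*R1:  [  0  -6  -3  -5  28 ]
R3 <- R3 - (-3)*R1:  [   0  -12  -11   -4   11 ]
R4 <- R4 - (-1)*R1:  [    0     0   -20    27  -195 ]
R3 <- R3 - (2)*R2:  [   0    0   -5    6  -45 ]
R4 <- R4 - (4)*R3:  [   0    0    0    3  -15 ]
Row echelon form:
[ 3   3   0   4  |  -29 ]
[ 0  -6  -3  -5  |   28 ]
[ 0   0  -5   6  |  -45 ]
[ 0   0   0   3  |  -15 ]
Back-substitution:
t = (-15) / 3 = -5
w = (-45 - (6)*(-5)) / -5 = 3
v = (28 - (-3)*(3) - (-5)*(-5)) / -6 = -2
u = (-29 - (3)*(-2) - (4)*(-5)) / 3 = -1

(-1, -2, 3, -5)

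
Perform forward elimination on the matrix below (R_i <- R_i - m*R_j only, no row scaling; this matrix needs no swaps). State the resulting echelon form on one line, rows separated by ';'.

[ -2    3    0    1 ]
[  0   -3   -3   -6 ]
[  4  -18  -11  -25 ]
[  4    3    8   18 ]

Forward elimination:
R3 <- R3 - (-2)*R1:  [   0  -12  -11  -23 ]
R4 <- R4 - (-2)*R1:  [  0   9   8  20 ]
R3 <- R3 - (4)*R2:  [ 0  0  1  1 ]
R4 <- R4 - (-3)*R2:  [  0   0  -1   2 ]
R4 <- R4 - (-1)*R3:  [ 0  0  0  3 ]
Row echelon form:
[ -2   3   0   1 ]
[  0  -3  -3  -6 ]
[  0   0   1   1 ]
[  0   0   0   3 ]

REF = [-2 3 0 1; 0 -3 -3 -6; 0 0 1 1; 0 0 0 3]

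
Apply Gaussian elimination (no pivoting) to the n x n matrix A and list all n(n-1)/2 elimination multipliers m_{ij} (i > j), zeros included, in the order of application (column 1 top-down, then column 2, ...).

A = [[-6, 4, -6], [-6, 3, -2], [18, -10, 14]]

Forward elimination:
R2 <- R2 - (1)*R1:  [  0  -1   4 ]
R3 <- R3 - (-3)*R1:  [  0   2  -4 ]
R3 <- R3 - (-2)*R2:  [ 0  0  4 ]
Multipliers (in order of application): m_{21} = 1, m_{31} = -3, m_{32} = -2

multipliers: 1, -3, -2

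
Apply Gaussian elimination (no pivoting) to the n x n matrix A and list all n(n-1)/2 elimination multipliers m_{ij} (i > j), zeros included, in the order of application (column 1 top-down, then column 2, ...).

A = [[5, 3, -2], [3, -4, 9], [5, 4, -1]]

multipliers: 3/5, 1, -5/29

Forward elimination:
R2 <- R2 - (3/5)*R1:  [     0  -29/5   51/5 ]
R3 <- R3 - (1)*R1:  [ 0  1  1 ]
R3 <- R3 - (-5/29)*R2:  [     0      0  80/29 ]
Multipliers (in order of application): m_{21} = 3/5, m_{31} = 1, m_{32} = -5/29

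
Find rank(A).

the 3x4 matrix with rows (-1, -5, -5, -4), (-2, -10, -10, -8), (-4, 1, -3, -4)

rank(A) = 2

Row reduction:
R2 <- R2 - (2)*R1:  [ 0  0  0  0 ]
R3 <- R3 - (4)*R1:  [  0  21  17  12 ]
R2 <-> R3   (pivot in column 2 was zero)
[ -1  -5  -5  -4 ]
[  0  21  17  12 ]
[  0   0   0   0 ]
Row echelon form:
[ -1  -5  -5  -4 ]
[  0  21  17  12 ]
[  0   0   0   0 ]
Nonzero rows / pivot columns: 2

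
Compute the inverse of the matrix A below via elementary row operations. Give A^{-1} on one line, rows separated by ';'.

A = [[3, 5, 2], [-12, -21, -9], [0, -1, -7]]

Gauss-Jordan on [A | I]:
R1 <- (1/3)*R1:  [   1  5/3  2/3  |  1/3    0    0 ]
R2 <- R2 - (-12)*R1:  [  0  -1  -1  |   4   1   0 ]
R2 <- (1/-1)*R2:  [  0   1   1  |  -4  -1   0 ]
R1 <- R1 - (5/3)*R2:  [   1    0   -1  |    7  5/3    0 ]
R3 <- R3 - (-1)*R2:  [  0   0  -6  |  -4  -1   1 ]
R3 <- (1/-6)*R3:  [    0     0     1  |   2/3   1/6  -1/6 ]
R1 <- R1 - (-1)*R3:  [    1     0     0  |  23/3  11/6  -1/6 ]
R2 <- R2 - (1)*R3:  [     0      1      0  |  -14/3   -7/6    1/6 ]
Right block of [I | A^{-1}] is the inverse:
[  23/3  11/6  -1/6 ]
[ -14/3  -7/6   1/6 ]
[   2/3   1/6  -1/6 ]

inverse = [23/3 11/6 -1/6; -14/3 -7/6 1/6; 2/3 1/6 -1/6]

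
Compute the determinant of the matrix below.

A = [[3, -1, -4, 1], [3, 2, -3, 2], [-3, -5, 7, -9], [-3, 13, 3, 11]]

det(A) = 90

Forward elimination:
R2 <- R2 - (1)*R1:  [ 0  3  1  1 ]
R3 <- R3 - (-1)*R1:  [  0  -6   3  -8 ]
R4 <- R4 - (-1)*R1:  [  0  12  -1  12 ]
R3 <- R3 - (-2)*R2:  [  0   0   5  -6 ]
R4 <- R4 - (4)*R2:  [  0   0  -5   8 ]
R4 <- R4 - (-1)*R3:  [ 0  0  0  2 ]
Upper-triangular form:
[ 3  -1  -4   1 ]
[ 0   3   1   1 ]
[ 0   0   5  -6 ]
[ 0   0   0   2 ]
det(A) = (-1)^0 * (3) * (3) * (5) * (2) = 90  (0 row swaps -> sign +1)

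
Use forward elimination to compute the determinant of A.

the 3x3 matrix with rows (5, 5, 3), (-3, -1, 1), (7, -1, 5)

det(A) = 120

Forward elimination:
R2 <- R2 - (-3/5)*R1:  [    0     2  14/5 ]
R3 <- R3 - (7/5)*R1:  [   0   -8  4/5 ]
R3 <- R3 - (-4)*R2:  [  0   0  12 ]
Upper-triangular form:
[ 5  5     3 ]
[ 0  2  14/5 ]
[ 0  0    12 ]
det(A) = (-1)^0 * (5) * (2) * (12) = 120  (0 row swaps -> sign +1)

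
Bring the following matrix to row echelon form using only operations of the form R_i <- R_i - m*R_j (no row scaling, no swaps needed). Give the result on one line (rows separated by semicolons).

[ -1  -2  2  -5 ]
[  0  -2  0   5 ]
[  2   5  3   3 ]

REF = [-1 -2 2 -5; 0 -2 0 5; 0 0 7 -9/2]

Forward elimination:
R3 <- R3 - (-2)*R1:  [  0   1   7  -7 ]
R3 <- R3 - (-1/2)*R2:  [    0     0     7  -9/2 ]
Row echelon form:
[ -1  -2  2    -5 ]
[  0  -2  0     5 ]
[  0   0  7  -9/2 ]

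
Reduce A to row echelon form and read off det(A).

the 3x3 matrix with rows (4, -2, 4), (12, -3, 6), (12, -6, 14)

det(A) = 24

Forward elimination:
R2 <- R2 - (3)*R1:  [  0   3  -6 ]
R3 <- R3 - (3)*R1:  [ 0  0  2 ]
Upper-triangular form:
[ 4  -2   4 ]
[ 0   3  -6 ]
[ 0   0   2 ]
det(A) = (-1)^0 * (4) * (3) * (2) = 24  (0 row swaps -> sign +1)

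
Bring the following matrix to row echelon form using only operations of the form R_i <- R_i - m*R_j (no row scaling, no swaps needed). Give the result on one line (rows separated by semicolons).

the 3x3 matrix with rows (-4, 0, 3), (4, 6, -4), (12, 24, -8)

Forward elimination:
R2 <- R2 - (-1)*R1:  [  0   6  -1 ]
R3 <- R3 - (-3)*R1:  [  0  24   1 ]
R3 <- R3 - (4)*R2:  [ 0  0  5 ]
Row echelon form:
[ -4  0   3 ]
[  0  6  -1 ]
[  0  0   5 ]

REF = [-4 0 3; 0 6 -1; 0 0 5]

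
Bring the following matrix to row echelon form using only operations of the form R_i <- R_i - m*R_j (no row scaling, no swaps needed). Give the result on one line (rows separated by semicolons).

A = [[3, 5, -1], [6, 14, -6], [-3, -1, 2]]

Forward elimination:
R2 <- R2 - (2)*R1:  [  0   4  -4 ]
R3 <- R3 - (-1)*R1:  [ 0  4  1 ]
R3 <- R3 - (1)*R2:  [ 0  0  5 ]
Row echelon form:
[ 3  5  -1 ]
[ 0  4  -4 ]
[ 0  0   5 ]

REF = [3 5 -1; 0 4 -4; 0 0 5]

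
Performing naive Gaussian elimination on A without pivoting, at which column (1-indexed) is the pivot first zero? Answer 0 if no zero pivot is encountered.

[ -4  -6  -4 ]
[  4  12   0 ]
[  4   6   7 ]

Naive forward elimination:
R2 <- R2 - (-1)*R1:  [  0   6  -4 ]
R3 <- R3 - (-1)*R1:  [ 0  0  3 ]
All pivots nonzero; naive elimination completes without hitting a zero pivot.

first zero-pivot column = 0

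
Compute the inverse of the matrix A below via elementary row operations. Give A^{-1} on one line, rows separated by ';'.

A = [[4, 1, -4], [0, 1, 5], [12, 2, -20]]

inverse = [5/2 -1 -3/4; -5 8/3 5/3; 1 -1/3 -1/3]

Gauss-Jordan on [A | I]:
R1 <- (1/4)*R1:  [   1  1/4   -1  |  1/4    0    0 ]
R3 <- R3 - (12)*R1:  [  0  -1  -8  |  -3   0   1 ]
R1 <- R1 - (1/4)*R2:  [    1     0  -9/4  |   1/4  -1/4     0 ]
R3 <- R3 - (-1)*R2:  [  0   0  -3  |  -3   1   1 ]
R3 <- (1/-3)*R3:  [    0     0     1  |     1  -1/3  -1/3 ]
R1 <- R1 - (-9/4)*R3:  [    1     0     0  |   5/2    -1  -3/4 ]
R2 <- R2 - (5)*R3:  [   0    1    0  |   -5  8/3  5/3 ]
Right block of [I | A^{-1}] is the inverse:
[ 5/2    -1  -3/4 ]
[  -5   8/3   5/3 ]
[   1  -1/3  -1/3 ]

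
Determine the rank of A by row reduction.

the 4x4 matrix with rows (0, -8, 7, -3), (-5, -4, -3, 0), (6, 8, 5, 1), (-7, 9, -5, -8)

rank(A) = 4

Row reduction:
R1 <-> R2   (pivot in column 1 was zero)
[ -5  -4  -3   0 ]
[  0  -8   7  -3 ]
[  6   8   5   1 ]
[ -7   9  -5  -8 ]
R3 <- R3 - (-6/5)*R1:  [    0  16/5   7/5     1 ]
R4 <- R4 - (7/5)*R1:  [    0  73/5  -4/5    -8 ]
R3 <- R3 - (-2/5)*R2:  [    0     0  21/5  -1/5 ]
R4 <- R4 - (-73/40)*R2:  [       0        0   479/40  -539/40 ]
R4 <- R4 - (479/168)*R3:  [       0        0        0  -271/21 ]
Row echelon form:
[ -5  -4    -3        0 ]
[  0  -8     7       -3 ]
[  0   0  21/5     -1/5 ]
[  0   0     0  -271/21 ]
Nonzero rows / pivot columns: 4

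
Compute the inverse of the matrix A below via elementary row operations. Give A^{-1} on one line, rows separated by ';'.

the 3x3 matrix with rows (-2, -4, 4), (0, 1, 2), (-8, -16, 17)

inverse = [-49/2 -2 6; 8 1 -2; -4 0 1]

Gauss-Jordan on [A | I]:
R1 <- (1/-2)*R1:  [    1     2    -2  |  -1/2     0     0 ]
R3 <- R3 - (-8)*R1:  [  0   0   1  |  -4   0   1 ]
R1 <- R1 - (2)*R2:  [    1     0    -6  |  -1/2    -2     0 ]
R1 <- R1 - (-6)*R3:  [     1      0      0  |  -49/2     -2      6 ]
R2 <- R2 - (2)*R3:  [  0   1   0  |   8   1  -2 ]
Right block of [I | A^{-1}] is the inverse:
[ -49/2  -2   6 ]
[     8   1  -2 ]
[    -4   0   1 ]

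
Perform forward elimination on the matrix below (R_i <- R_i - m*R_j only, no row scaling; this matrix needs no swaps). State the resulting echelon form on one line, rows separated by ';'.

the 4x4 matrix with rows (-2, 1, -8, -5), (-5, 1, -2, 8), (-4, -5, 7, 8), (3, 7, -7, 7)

Forward elimination:
R2 <- R2 - (5/2)*R1:  [    0  -3/2    18  41/2 ]
R3 <- R3 - (2)*R1:  [  0  -7  23  18 ]
R4 <- R4 - (-3/2)*R1:  [    0  17/2   -19  -1/2 ]
R3 <- R3 - (14/3)*R2:  [      0       0     -61  -233/3 ]
R4 <- R4 - (-17/3)*R2:  [     0      0     83  347/3 ]
R4 <- R4 - (-83/61)*R3:  [        0         0         0  1828/183 ]
Row echelon form:
[ -2     1   -8        -5 ]
[  0  -3/2   18      41/2 ]
[  0     0  -61    -233/3 ]
[  0     0    0  1828/183 ]

REF = [-2 1 -8 -5; 0 -3/2 18 41/2; 0 0 -61 -233/3; 0 0 0 1828/183]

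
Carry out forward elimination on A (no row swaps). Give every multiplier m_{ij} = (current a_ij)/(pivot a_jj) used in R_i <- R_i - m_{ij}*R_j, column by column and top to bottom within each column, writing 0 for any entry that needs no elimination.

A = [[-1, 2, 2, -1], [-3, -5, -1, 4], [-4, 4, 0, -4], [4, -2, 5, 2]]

Forward elimination:
R2 <- R2 - (3)*R1:  [   0  -11   -7    7 ]
R3 <- R3 - (4)*R1:  [  0  -4  -8   0 ]
R4 <- R4 - (-4)*R1:  [  0   6  13  -2 ]
R3 <- R3 - (4/11)*R2:  [      0       0  -60/11  -28/11 ]
R4 <- R4 - (-6/11)*R2:  [      0       0  101/11   20/11 ]
R4 <- R4 - (-101/60)*R3:  [      0       0       0  -37/15 ]
Multipliers (in order of application): m_{21} = 3, m_{31} = 4, m_{41} = -4, m_{32} = 4/11, m_{42} = -6/11, m_{43} = -101/60

multipliers: 3, 4, -4, 4/11, -6/11, -101/60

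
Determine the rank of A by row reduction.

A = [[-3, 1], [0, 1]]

Row reduction:
Row echelon form:
[ -3  1 ]
[  0  1 ]
Nonzero rows / pivot columns: 2

rank(A) = 2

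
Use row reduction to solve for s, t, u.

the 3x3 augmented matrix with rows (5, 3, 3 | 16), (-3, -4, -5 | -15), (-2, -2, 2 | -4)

Forward elimination on [A|b]:
R2 <- R2 - (-3/5)*R1:  [     0  -11/5  -16/5  -27/5 ]
R3 <- R3 - (-2/5)*R1:  [    0  -4/5  16/5  12/5 ]
R3 <- R3 - (4/11)*R2:  [     0      0  48/11  48/11 ]
Row echelon form:
[ 5      3      3  |     16 ]
[ 0  -11/5  -16/5  |  -27/5 ]
[ 0      0  48/11  |  48/11 ]
Back-substitution:
u = (48/11) / (48/11) = 1
t = (-27/5 - (-16/5)*(1)) / (-11/5) = 1
s = (16 - (3)*(1) - (3)*(1)) / 5 = 2

(2, 1, 1)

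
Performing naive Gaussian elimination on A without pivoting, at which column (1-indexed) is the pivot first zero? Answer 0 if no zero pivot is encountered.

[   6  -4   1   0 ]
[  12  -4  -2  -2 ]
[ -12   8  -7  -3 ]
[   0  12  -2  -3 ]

Naive forward elimination:
R2 <- R2 - (2)*R1:  [  0   4  -4  -2 ]
R3 <- R3 - (-2)*R1:  [  0   0  -5  -3 ]
R4 <- R4 - (3)*R2:  [  0   0  10   3 ]
R4 <- R4 - (-2)*R3:  [  0   0   0  -3 ]
All pivots nonzero; naive elimination completes without hitting a zero pivot.

first zero-pivot column = 0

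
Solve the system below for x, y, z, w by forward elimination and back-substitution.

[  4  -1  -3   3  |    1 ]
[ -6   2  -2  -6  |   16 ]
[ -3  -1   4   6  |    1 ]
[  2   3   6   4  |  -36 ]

(-3, -4, -3, 0)

Forward elimination on [A|b]:
R2 <- R2 - (-3/2)*R1:  [     0    1/2  -13/2   -3/2   35/2 ]
R3 <- R3 - (-3/4)*R1:  [    0  -7/4   7/4  33/4   7/4 ]
R4 <- R4 - (1/2)*R1:  [     0    7/2   15/2    5/2  -73/2 ]
R3 <- R3 - (-7/2)*R2:  [   0    0  -21    3   63 ]
R4 <- R4 - (7)*R2:  [    0     0    53    13  -159 ]
R4 <- R4 - (-53/21)*R3:  [     0      0      0  144/7      0 ]
Row echelon form:
[ 4   -1     -3      3  |     1 ]
[ 0  1/2  -13/2   -3/2  |  35/2 ]
[ 0    0    -21      3  |    63 ]
[ 0    0      0  144/7  |     0 ]
Back-substitution:
w = (0) / (144/7) = 0
z = (63 - (3)*(0)) / -21 = -3
y = (35/2 - (-13/2)*(-3) - (-3/2)*(0)) / (1/2) = -4
x = (1 - (-1)*(-4) - (-3)*(-3) - (3)*(0)) / 4 = -3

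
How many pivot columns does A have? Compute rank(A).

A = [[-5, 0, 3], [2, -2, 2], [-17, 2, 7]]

Row reduction:
R2 <- R2 - (-2/5)*R1:  [    0    -2  16/5 ]
R3 <- R3 - (17/5)*R1:  [     0      2  -16/5 ]
R3 <- R3 - (-1)*R2:  [ 0  0  0 ]
Row echelon form:
[ -5   0     3 ]
[  0  -2  16/5 ]
[  0   0     0 ]
Nonzero rows / pivot columns: 2

rank(A) = 2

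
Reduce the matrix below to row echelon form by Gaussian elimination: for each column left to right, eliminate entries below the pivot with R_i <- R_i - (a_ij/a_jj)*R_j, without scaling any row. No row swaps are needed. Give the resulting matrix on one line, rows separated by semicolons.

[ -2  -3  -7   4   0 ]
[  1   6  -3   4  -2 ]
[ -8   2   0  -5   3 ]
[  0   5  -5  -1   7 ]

Forward elimination:
R2 <- R2 - (-1/2)*R1:  [     0    9/2  -13/2      6     -2 ]
R3 <- R3 - (4)*R1:  [   0   14   28  -21    3 ]
R3 <- R3 - (28/9)*R2:  [      0       0   434/9  -119/3    83/9 ]
R4 <- R4 - (10/9)*R2:  [     0      0   20/9  -23/3   83/9 ]
R4 <- R4 - (10/217)*R3:  [        0         0         0   -181/31  1909/217 ]
Row echelon form:
[ -2   -3     -7        4         0 ]
[  0  9/2  -13/2        6        -2 ]
[  0    0  434/9   -119/3      83/9 ]
[  0    0      0  -181/31  1909/217 ]

REF = [-2 -3 -7 4 0; 0 9/2 -13/2 6 -2; 0 0 434/9 -119/3 83/9; 0 0 0 -181/31 1909/217]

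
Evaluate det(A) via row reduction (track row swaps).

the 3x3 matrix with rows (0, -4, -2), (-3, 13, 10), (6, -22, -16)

det(A) = -24

Forward elimination:
R1 <-> R2   (pivot in column 1 was zero)
[ -3   13   10 ]
[  0   -4   -2 ]
[  6  -22  -16 ]
R3 <- R3 - (-2)*R1:  [ 0  4  4 ]
R3 <- R3 - (-1)*R2:  [ 0  0  2 ]
Upper-triangular form:
[ -3  13  10 ]
[  0  -4  -2 ]
[  0   0   2 ]
det(A) = (-1)^1 * (-3) * (-4) * (2) = -24  (1 row swap -> sign -1)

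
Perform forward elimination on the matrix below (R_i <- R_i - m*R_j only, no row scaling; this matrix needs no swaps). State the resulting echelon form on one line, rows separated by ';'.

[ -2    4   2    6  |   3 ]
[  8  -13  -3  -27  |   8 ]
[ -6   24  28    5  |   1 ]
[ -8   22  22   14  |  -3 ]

Forward elimination:
R2 <- R2 - (-4)*R1:  [  0   3   5  -3  20 ]
R3 <- R3 - (3)*R1:  [   0   12   22  -13   -8 ]
R4 <- R4 - (4)*R1:  [   0    6   14  -10  -15 ]
R3 <- R3 - (4)*R2:  [   0    0    2   -1  -88 ]
R4 <- R4 - (2)*R2:  [   0    0    4   -4  -55 ]
R4 <- R4 - (2)*R3:  [   0    0    0   -2  121 ]
Row echelon form:
[ -2  4  2   6  |    3 ]
[  0  3  5  -3  |   20 ]
[  0  0  2  -1  |  -88 ]
[  0  0  0  -2  |  121 ]

REF = [-2 4 2 6 3; 0 3 5 -3 20; 0 0 2 -1 -88; 0 0 0 -2 121]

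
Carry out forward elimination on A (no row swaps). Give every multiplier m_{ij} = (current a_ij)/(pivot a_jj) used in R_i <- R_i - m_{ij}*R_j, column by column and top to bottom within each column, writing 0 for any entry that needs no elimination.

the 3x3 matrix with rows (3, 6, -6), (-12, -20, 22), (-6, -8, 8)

Forward elimination:
R2 <- R2 - (-4)*R1:  [  0   4  -2 ]
R3 <- R3 - (-2)*R1:  [  0   4  -4 ]
R3 <- R3 - (1)*R2:  [  0   0  -2 ]
Multipliers (in order of application): m_{21} = -4, m_{31} = -2, m_{32} = 1

multipliers: -4, -2, 1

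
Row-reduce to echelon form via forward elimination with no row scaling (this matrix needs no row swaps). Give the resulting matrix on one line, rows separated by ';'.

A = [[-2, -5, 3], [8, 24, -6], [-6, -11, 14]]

Forward elimination:
R2 <- R2 - (-4)*R1:  [ 0  4  6 ]
R3 <- R3 - (3)*R1:  [ 0  4  5 ]
R3 <- R3 - (1)*R2:  [  0   0  -1 ]
Row echelon form:
[ -2  -5   3 ]
[  0   4   6 ]
[  0   0  -1 ]

REF = [-2 -5 3; 0 4 6; 0 0 -1]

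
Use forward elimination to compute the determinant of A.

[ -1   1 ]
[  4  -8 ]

det(A) = 4

Forward elimination:
R2 <- R2 - (-4)*R1:  [  0  -4 ]
Upper-triangular form:
[ -1   1 ]
[  0  -4 ]
det(A) = (-1)^0 * (-1) * (-4) = 4  (0 row swaps -> sign +1)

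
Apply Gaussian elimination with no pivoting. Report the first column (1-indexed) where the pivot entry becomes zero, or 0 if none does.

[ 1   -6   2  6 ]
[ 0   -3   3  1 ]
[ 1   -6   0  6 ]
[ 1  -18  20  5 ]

Naive forward elimination:
R3 <- R3 - (1)*R1:  [  0   0  -2   0 ]
R4 <- R4 - (1)*R1:  [   0  -12   18   -1 ]
R4 <- R4 - (4)*R2:  [  0   0   6  -5 ]
R4 <- R4 - (-3)*R3:  [  0   0   0  -5 ]
All pivots nonzero; naive elimination completes without hitting a zero pivot.

first zero-pivot column = 0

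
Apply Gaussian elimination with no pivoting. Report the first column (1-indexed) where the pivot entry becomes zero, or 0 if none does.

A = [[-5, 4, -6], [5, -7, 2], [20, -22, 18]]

Naive forward elimination:
R2 <- R2 - (-1)*R1:  [  0  -3  -4 ]
R3 <- R3 - (-4)*R1:  [  0  -6  -6 ]
R3 <- R3 - (2)*R2:  [ 0  0  2 ]
All pivots nonzero; naive elimination completes without hitting a zero pivot.

first zero-pivot column = 0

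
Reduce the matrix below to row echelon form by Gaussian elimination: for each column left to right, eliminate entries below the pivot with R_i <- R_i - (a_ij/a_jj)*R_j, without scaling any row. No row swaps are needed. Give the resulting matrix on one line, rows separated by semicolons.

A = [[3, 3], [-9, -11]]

REF = [3 3; 0 -2]

Forward elimination:
R2 <- R2 - (-3)*R1:  [  0  -2 ]
Row echelon form:
[ 3   3 ]
[ 0  -2 ]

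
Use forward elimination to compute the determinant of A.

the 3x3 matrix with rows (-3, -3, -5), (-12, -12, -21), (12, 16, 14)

det(A) = -12

Forward elimination:
R2 <- R2 - (4)*R1:  [  0   0  -1 ]
R3 <- R3 - (-4)*R1:  [  0   4  -6 ]
R2 <-> R3   (pivot in column 2 was zero)
[ -3  -3  -5 ]
[  0   4  -6 ]
[  0   0  -1 ]
Upper-triangular form:
[ -3  -3  -5 ]
[  0   4  -6 ]
[  0   0  -1 ]
det(A) = (-1)^1 * (-3) * (4) * (-1) = -12  (1 row swap -> sign -1)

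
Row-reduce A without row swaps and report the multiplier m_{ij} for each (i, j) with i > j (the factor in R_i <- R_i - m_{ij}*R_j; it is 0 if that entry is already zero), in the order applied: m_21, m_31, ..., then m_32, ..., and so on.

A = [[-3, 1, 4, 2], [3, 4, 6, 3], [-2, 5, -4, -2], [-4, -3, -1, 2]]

Forward elimination:
R2 <- R2 - (-1)*R1:  [  0   5  10   5 ]
R3 <- R3 - (2/3)*R1:  [     0   13/3  -20/3  -10/3 ]
R4 <- R4 - (4/3)*R1:  [     0  -13/3  -19/3   -2/3 ]
R3 <- R3 - (13/15)*R2:  [     0      0  -46/3  -23/3 ]
R4 <- R4 - (-13/15)*R2:  [    0     0   7/3  11/3 ]
R4 <- R4 - (-7/46)*R3:  [   0    0    0  5/2 ]
Multipliers (in order of application): m_{21} = -1, m_{31} = 2/3, m_{41} = 4/3, m_{32} = 13/15, m_{42} = -13/15, m_{43} = -7/46

multipliers: -1, 2/3, 4/3, 13/15, -13/15, -7/46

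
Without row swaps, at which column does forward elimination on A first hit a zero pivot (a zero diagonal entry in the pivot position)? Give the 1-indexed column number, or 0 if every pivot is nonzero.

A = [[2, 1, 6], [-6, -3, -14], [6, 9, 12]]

Naive forward elimination:
R2 <- R2 - (-3)*R1:  [ 0  0  4 ]
R3 <- R3 - (3)*R1:  [  0   6  -6 ]
Matrix at this point:
[ 2  1   6 ]
[ 0  0   4 ]
[ 0  6  -6 ]
Pivot entry (2,2) is zero but row 3 has 6 in column 2 -> naive elimination stops; a row interchange (e.g. R2 <-> R3) would be required here.

first zero-pivot column = 2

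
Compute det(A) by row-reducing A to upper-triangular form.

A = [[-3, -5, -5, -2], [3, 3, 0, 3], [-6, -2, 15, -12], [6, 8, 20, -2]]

det(A) = 150

Forward elimination:
R2 <- R2 - (-1)*R1:  [  0  -2  -5   1 ]
R3 <- R3 - (2)*R1:  [  0   8  25  -8 ]
R4 <- R4 - (-2)*R1:  [  0  -2  10  -6 ]
R3 <- R3 - (-4)*R2:  [  0   0   5  -4 ]
R4 <- R4 - (1)*R2:  [  0   0  15  -7 ]
R4 <- R4 - (3)*R3:  [ 0  0  0  5 ]
Upper-triangular form:
[ -3  -5  -5  -2 ]
[  0  -2  -5   1 ]
[  0   0   5  -4 ]
[  0   0   0   5 ]
det(A) = (-1)^0 * (-3) * (-2) * (5) * (5) = 150  (0 row swaps -> sign +1)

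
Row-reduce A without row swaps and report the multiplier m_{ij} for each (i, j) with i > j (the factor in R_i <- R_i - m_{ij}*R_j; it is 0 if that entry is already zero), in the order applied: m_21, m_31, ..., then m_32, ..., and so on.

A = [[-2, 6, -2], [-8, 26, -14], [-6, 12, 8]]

Forward elimination:
R2 <- R2 - (4)*R1:  [  0   2  -6 ]
R3 <- R3 - (3)*R1:  [  0  -6  14 ]
R3 <- R3 - (-3)*R2:  [  0   0  -4 ]
Multipliers (in order of application): m_{21} = 4, m_{31} = 3, m_{32} = -3

multipliers: 4, 3, -3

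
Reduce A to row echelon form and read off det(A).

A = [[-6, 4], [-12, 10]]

det(A) = -12

Forward elimination:
R2 <- R2 - (2)*R1:  [ 0  2 ]
Upper-triangular form:
[ -6  4 ]
[  0  2 ]
det(A) = (-1)^0 * (-6) * (2) = -12  (0 row swaps -> sign +1)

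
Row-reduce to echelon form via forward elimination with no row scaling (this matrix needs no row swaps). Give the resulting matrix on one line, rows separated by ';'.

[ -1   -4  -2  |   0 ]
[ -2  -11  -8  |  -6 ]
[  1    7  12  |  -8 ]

REF = [-1 -4 -2 0; 0 -3 -4 -6; 0 0 6 -14]

Forward elimination:
R2 <- R2 - (2)*R1:  [  0  -3  -4  -6 ]
R3 <- R3 - (-1)*R1:  [  0   3  10  -8 ]
R3 <- R3 - (-1)*R2:  [   0    0    6  -14 ]
Row echelon form:
[ -1  -4  -2  |    0 ]
[  0  -3  -4  |   -6 ]
[  0   0   6  |  -14 ]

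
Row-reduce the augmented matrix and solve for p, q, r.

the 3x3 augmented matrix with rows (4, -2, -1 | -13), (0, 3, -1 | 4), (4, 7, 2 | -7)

(-3, 1, -1)

Forward elimination on [A|b]:
R3 <- R3 - (1)*R1:  [ 0  9  3  6 ]
R3 <- R3 - (3)*R2:  [  0   0   6  -6 ]
Row echelon form:
[ 4  -2  -1  |  -13 ]
[ 0   3  -1  |    4 ]
[ 0   0   6  |   -6 ]
Back-substitution:
r = (-6) / 6 = -1
q = (4 - (-1)*(-1)) / 3 = 1
p = (-13 - (-2)*(1) - (-1)*(-1)) / 4 = -3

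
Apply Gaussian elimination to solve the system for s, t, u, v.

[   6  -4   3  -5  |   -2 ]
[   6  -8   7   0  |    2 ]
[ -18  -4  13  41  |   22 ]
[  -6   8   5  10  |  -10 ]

(5, 0, -4, 4)

Forward elimination on [A|b]:
R2 <- R2 - (1)*R1:  [  0  -4   4   5   4 ]
R3 <- R3 - (-3)*R1:  [   0  -16   22   26   16 ]
R4 <- R4 - (-1)*R1:  [   0    4    8    5  -12 ]
R3 <- R3 - (4)*R2:  [ 0  0  6  6  0 ]
R4 <- R4 - (-1)*R2:  [  0   0  12  10  -8 ]
R4 <- R4 - (2)*R3:  [  0   0   0  -2  -8 ]
Row echelon form:
[ 6  -4  3  -5  |  -2 ]
[ 0  -4  4   5  |   4 ]
[ 0   0  6   6  |   0 ]
[ 0   0  0  -2  |  -8 ]
Back-substitution:
v = (-8) / -2 = 4
u = (0 - (6)*(4)) / 6 = -4
t = (4 - (4)*(-4) - (5)*(4)) / -4 = 0
s = (-2 - (-4)*(0) - (3)*(-4) - (-5)*(4)) / 6 = 5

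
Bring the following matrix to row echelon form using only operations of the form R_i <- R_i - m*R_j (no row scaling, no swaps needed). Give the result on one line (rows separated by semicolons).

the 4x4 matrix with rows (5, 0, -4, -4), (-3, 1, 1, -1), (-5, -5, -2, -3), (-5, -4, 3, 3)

Forward elimination:
R2 <- R2 - (-3/5)*R1:  [     0      1   -7/5  -17/5 ]
R3 <- R3 - (-1)*R1:  [  0  -5  -6  -7 ]
R4 <- R4 - (-1)*R1:  [  0  -4  -1  -1 ]
R3 <- R3 - (-5)*R2:  [   0    0  -13  -24 ]
R4 <- R4 - (-4)*R2:  [     0      0  -33/5  -73/5 ]
R4 <- R4 - (33/65)*R3:  [       0        0        0  -157/65 ]
Row echelon form:
[ 5  0    -4       -4 ]
[ 0  1  -7/5    -17/5 ]
[ 0  0   -13      -24 ]
[ 0  0     0  -157/65 ]

REF = [5 0 -4 -4; 0 1 -7/5 -17/5; 0 0 -13 -24; 0 0 0 -157/65]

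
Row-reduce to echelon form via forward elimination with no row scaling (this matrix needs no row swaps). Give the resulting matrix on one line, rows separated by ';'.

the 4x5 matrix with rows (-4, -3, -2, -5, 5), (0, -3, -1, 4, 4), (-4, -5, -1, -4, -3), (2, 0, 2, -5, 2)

Forward elimination:
R3 <- R3 - (1)*R1:  [  0  -2   1   1  -8 ]
R4 <- R4 - (-1/2)*R1:  [     0   -3/2      1  -15/2    9/2 ]
R3 <- R3 - (2/3)*R2:  [     0      0    5/3   -5/3  -32/3 ]
R4 <- R4 - (1/2)*R2:  [     0      0    3/2  -19/2    5/2 ]
R4 <- R4 - (9/10)*R3:  [      0       0       0      -8  121/10 ]
Row echelon form:
[ -4  -3   -2    -5       5 ]
[  0  -3   -1     4       4 ]
[  0   0  5/3  -5/3   -32/3 ]
[  0   0    0    -8  121/10 ]

REF = [-4 -3 -2 -5 5; 0 -3 -1 4 4; 0 0 5/3 -5/3 -32/3; 0 0 0 -8 121/10]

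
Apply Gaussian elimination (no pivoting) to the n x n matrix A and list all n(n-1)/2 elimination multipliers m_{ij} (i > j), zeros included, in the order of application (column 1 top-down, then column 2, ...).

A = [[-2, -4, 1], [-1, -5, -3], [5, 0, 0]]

multipliers: 1/2, -5/2, 10/3

Forward elimination:
R2 <- R2 - (1/2)*R1:  [    0    -3  -7/2 ]
R3 <- R3 - (-5/2)*R1:  [   0  -10  5/2 ]
R3 <- R3 - (10/3)*R2:  [    0     0  85/6 ]
Multipliers (in order of application): m_{21} = 1/2, m_{31} = -5/2, m_{32} = 10/3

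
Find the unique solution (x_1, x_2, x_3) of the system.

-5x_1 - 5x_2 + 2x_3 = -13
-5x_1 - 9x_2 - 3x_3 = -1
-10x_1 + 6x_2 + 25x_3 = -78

Forward elimination on [A|b]:
R2 <- R2 - (1)*R1:  [  0  -4  -5  12 ]
R3 <- R3 - (2)*R1:  [   0   16   21  -52 ]
R3 <- R3 - (-4)*R2:  [  0   0   1  -4 ]
Row echelon form:
[ -5  -5   2  |  -13 ]
[  0  -4  -5  |   12 ]
[  0   0   1  |   -4 ]
Back-substitution:
x_3 = (-4) / 1 = -4
x_2 = (12 - (-5)*(-4)) / -4 = 2
x_1 = (-13 - (-5)*(2) - (2)*(-4)) / -5 = -1

(-1, 2, -4)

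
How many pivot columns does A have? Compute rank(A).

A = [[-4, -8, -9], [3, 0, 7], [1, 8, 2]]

Row reduction:
R2 <- R2 - (-3/4)*R1:  [   0   -6  1/4 ]
R3 <- R3 - (-1/4)*R1:  [    0     6  -1/4 ]
R3 <- R3 - (-1)*R2:  [ 0  0  0 ]
Row echelon form:
[ -4  -8   -9 ]
[  0  -6  1/4 ]
[  0   0    0 ]
Nonzero rows / pivot columns: 2

rank(A) = 2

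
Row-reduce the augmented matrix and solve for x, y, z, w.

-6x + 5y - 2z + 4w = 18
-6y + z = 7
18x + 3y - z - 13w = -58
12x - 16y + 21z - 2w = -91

(-1, -2, -5, 3)

Forward elimination on [A|b]:
R3 <- R3 - (-3)*R1:  [  0  18  -7  -1  -4 ]
R4 <- R4 - (-2)*R1:  [   0   -6   17    6  -55 ]
R3 <- R3 - (-3)*R2:  [  0   0  -4  -1  17 ]
R4 <- R4 - (1)*R2:  [   0    0   16    6  -62 ]
R4 <- R4 - (-4)*R3:  [ 0  0  0  2  6 ]
Row echelon form:
[ -6   5  -2   4  |  18 ]
[  0  -6   1   0  |   7 ]
[  0   0  -4  -1  |  17 ]
[  0   0   0   2  |   6 ]
Back-substitution:
w = (6) / 2 = 3
z = (17 - (-1)*(3)) / -4 = -5
y = (7 - (1)*(-5)) / -6 = -2
x = (18 - (5)*(-2) - (-2)*(-5) - (4)*(3)) / -6 = -1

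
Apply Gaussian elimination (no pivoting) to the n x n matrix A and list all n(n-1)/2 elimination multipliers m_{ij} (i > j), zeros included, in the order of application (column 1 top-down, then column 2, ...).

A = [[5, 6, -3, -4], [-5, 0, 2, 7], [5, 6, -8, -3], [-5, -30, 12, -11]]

multipliers: -1, 1, -1, 0, -4, -1

Forward elimination:
R2 <- R2 - (-1)*R1:  [  0   6  -1   3 ]
R3 <- R3 - (1)*R1:  [  0   0  -5   1 ]
R4 <- R4 - (-1)*R1:  [   0  -24    9  -15 ]
R3: entry in column 2 is already 0 -> m_{32} = 0 (no row operation needed)
R4 <- R4 - (-4)*R2:  [  0   0   5  -3 ]
R4 <- R4 - (-1)*R3:  [  0   0   0  -2 ]
Multipliers (in order of application): m_{21} = -1, m_{31} = 1, m_{41} = -1, m_{32} = 0, m_{42} = -4, m_{43} = -1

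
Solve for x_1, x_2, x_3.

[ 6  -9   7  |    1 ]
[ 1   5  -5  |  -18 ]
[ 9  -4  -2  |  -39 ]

Forward elimination on [A|b]:
R2 <- R2 - (1/6)*R1:  [      0    13/2   -37/6  -109/6 ]
R3 <- R3 - (3/2)*R1:  [     0   19/2  -25/2  -81/2 ]
R3 <- R3 - (19/13)*R2:  [       0        0  -136/39  -544/39 ]
Row echelon form:
[ 6    -9        7  |        1 ]
[ 0  13/2    -37/6  |   -109/6 ]
[ 0     0  -136/39  |  -544/39 ]
Back-substitution:
x_3 = (-544/39) / (-136/39) = 4
x_2 = (-109/6 - (-37/6)*(4)) / (13/2) = 1
x_1 = (1 - (-9)*(1) - (7)*(4)) / 6 = -3

(-3, 1, 4)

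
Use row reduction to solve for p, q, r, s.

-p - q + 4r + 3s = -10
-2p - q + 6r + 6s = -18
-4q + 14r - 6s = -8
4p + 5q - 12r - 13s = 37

(3, 0, -1, -1)

Forward elimination on [A|b]:
R2 <- R2 - (2)*R1:  [  0   1  -2   0   2 ]
R4 <- R4 - (-4)*R1:  [  0   1   4  -1  -3 ]
R3 <- R3 - (-4)*R2:  [  0   0   6  -6   0 ]
R4 <- R4 - (1)*R2:  [  0   0   6  -1  -5 ]
R4 <- R4 - (1)*R3:  [  0   0   0   5  -5 ]
Row echelon form:
[ -1  -1   4   3  |  -10 ]
[  0   1  -2   0  |    2 ]
[  0   0   6  -6  |    0 ]
[  0   0   0   5  |   -5 ]
Back-substitution:
s = (-5) / 5 = -1
r = (0 - (-6)*(-1)) / 6 = -1
q = (2 - (-2)*(-1)) / 1 = 0
p = (-10 - (-1)*(0) - (4)*(-1) - (3)*(-1)) / -1 = 3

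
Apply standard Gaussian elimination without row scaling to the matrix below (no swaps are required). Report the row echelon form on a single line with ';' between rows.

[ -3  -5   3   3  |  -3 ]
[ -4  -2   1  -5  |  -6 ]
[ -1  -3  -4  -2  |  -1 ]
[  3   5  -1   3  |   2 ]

REF = [-3 -5 3 3 -3; 0 14/3 -3 -9 -2; 0 0 -41/7 -39/7 -4/7; 0 0 0 168/41 -49/41]

Forward elimination:
R2 <- R2 - (4/3)*R1:  [    0  14/3    -3    -9    -2 ]
R3 <- R3 - (1/3)*R1:  [    0  -4/3    -5    -3     0 ]
R4 <- R4 - (-1)*R1:  [  0   0   2   6  -1 ]
R3 <- R3 - (-2/7)*R2:  [     0      0  -41/7  -39/7   -4/7 ]
R4 <- R4 - (-14/41)*R3:  [      0       0       0  168/41  -49/41 ]
Row echelon form:
[ -3    -5      3       3  |      -3 ]
[  0  14/3     -3      -9  |      -2 ]
[  0     0  -41/7   -39/7  |    -4/7 ]
[  0     0      0  168/41  |  -49/41 ]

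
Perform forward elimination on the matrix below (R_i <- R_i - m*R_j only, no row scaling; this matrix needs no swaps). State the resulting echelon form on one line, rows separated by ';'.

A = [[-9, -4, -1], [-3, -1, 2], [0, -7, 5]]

Forward elimination:
R2 <- R2 - (1/3)*R1:  [   0  1/3  7/3 ]
R3 <- R3 - (-21)*R2:  [  0   0  54 ]
Row echelon form:
[ -9   -4   -1 ]
[  0  1/3  7/3 ]
[  0    0   54 ]

REF = [-9 -4 -1; 0 1/3 7/3; 0 0 54]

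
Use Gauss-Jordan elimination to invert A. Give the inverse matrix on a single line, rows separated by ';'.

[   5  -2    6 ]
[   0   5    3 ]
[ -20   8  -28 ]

Gauss-Jordan on [A | I]:
R1 <- (1/5)*R1:  [    1  -2/5   6/5  |   1/5     0     0 ]
R3 <- R3 - (-20)*R1:  [  0   0  -4  |   4   0   1 ]
R2 <- (1/5)*R2:  [   0    1  3/5  |    0  1/5    0 ]
R1 <- R1 - (-2/5)*R2:  [     1      0  36/25  |    1/5   2/25      0 ]
R3 <- (1/-4)*R3:  [    0     0     1  |    -1     0  -1/4 ]
R1 <- R1 - (36/25)*R3:  [     1      0      0  |  41/25   2/25   9/25 ]
R2 <- R2 - (3/5)*R3:  [    0     1     0  |   3/5   1/5  3/20 ]
Right block of [I | A^{-1}] is the inverse:
[ 41/25  2/25  9/25 ]
[   3/5   1/5  3/20 ]
[    -1     0  -1/4 ]

inverse = [41/25 2/25 9/25; 3/5 1/5 3/20; -1 0 -1/4]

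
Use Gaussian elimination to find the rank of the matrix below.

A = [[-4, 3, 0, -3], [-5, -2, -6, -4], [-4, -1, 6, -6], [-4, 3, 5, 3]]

Row reduction:
R2 <- R2 - (5/4)*R1:  [     0  -23/4     -6   -1/4 ]
R3 <- R3 - (1)*R1:  [  0  -4   6  -3 ]
R4 <- R4 - (1)*R1:  [ 0  0  5  6 ]
R3 <- R3 - (16/23)*R2:  [      0       0  234/23  -65/23 ]
R4 <- R4 - (115/234)*R3:  [      0       0       0  133/18 ]
Row echelon form:
[ -4      3       0      -3 ]
[  0  -23/4      -6    -1/4 ]
[  0      0  234/23  -65/23 ]
[  0      0       0  133/18 ]
Nonzero rows / pivot columns: 4

rank(A) = 4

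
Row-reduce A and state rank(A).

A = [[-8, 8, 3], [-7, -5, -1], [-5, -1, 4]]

rank(A) = 3

Row reduction:
R2 <- R2 - (7/8)*R1:  [     0    -12  -29/8 ]
R3 <- R3 - (5/8)*R1:  [    0    -6  17/8 ]
R3 <- R3 - (1/2)*R2:  [     0      0  63/16 ]
Row echelon form:
[ -8    8      3 ]
[  0  -12  -29/8 ]
[  0    0  63/16 ]
Nonzero rows / pivot columns: 3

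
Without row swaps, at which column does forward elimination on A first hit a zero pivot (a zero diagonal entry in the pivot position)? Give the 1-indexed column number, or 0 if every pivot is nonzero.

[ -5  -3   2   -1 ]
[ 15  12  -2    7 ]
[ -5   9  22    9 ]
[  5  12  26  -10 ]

first zero-pivot column = 0

Naive forward elimination:
R2 <- R2 - (-3)*R1:  [ 0  3  4  4 ]
R3 <- R3 - (1)*R1:  [  0  12  20  10 ]
R4 <- R4 - (-1)*R1:  [   0    9   28  -11 ]
R3 <- R3 - (4)*R2:  [  0   0   4  -6 ]
R4 <- R4 - (3)*R2:  [   0    0   16  -23 ]
R4 <- R4 - (4)*R3:  [ 0  0  0  1 ]
All pivots nonzero; naive elimination completes without hitting a zero pivot.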